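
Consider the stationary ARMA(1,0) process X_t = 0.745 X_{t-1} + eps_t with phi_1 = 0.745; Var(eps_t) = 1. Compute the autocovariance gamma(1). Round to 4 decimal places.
\gamma(1) = 1.6743

Multiply the model equation by X_{t-k} and take expectations. With theta_0 = psi_0 = 1 and psi_j the MA(infinity) weights, this gives
  gamma(k) - sum_i phi_i gamma(k-i) = c_k,
  c_k = sigma^2 * sum_{j=k..q} theta_j psi_{j-k}   (c_k = 0 for k > q),
using gamma(-m) = gamma(m).
Pure AR (q = 0): c_0 = sigma^2 = 1, c_k = 0 for k >= 1.
Equations for k = 0 and k = 1 (AR order 1):
  gamma(0) = phi_1 gamma(1) + c_0
  gamma(1) = phi_1 gamma(0) + c_1
Substituting the second into the first: gamma(0) (1 - phi_1^2) = c_0 + phi_1 c_1, so
  gamma(0) = c_0 / (1 - phi_1^2) = 1 / (1 - (0.745)^2) = 1 / 0.444975 = 2.247317.
  gamma(1) = phi_1 gamma(0) = (0.745)(2.247317) = 1.674251.
Therefore gamma(1) = 1.6743 (to 4 decimal places).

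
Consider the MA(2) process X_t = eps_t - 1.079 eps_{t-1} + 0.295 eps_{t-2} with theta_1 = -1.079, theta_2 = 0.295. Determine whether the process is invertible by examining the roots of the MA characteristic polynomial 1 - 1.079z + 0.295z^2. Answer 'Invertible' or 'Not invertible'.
\text{Invertible}

The MA(q) characteristic polynomial is P(z) = 1 - 1.079z + 0.295z^2.
Invertibility requires all roots to lie outside the unit circle, i.e. |z| > 1 for every root.
Set 1 + (-1.079) z + (0.295) z^2 = 0, i.e. a z^2 + b z + c = 0 with a = 0.295, b = -1.079, c = 1.
Discriminant D = b^2 - 4ac = (-1.079)^2 - 4*(0.295)*1 = 1.164241 - (1.18) = -0.015759.
D < 0, so the roots are the complex-conjugate pair z = (-b +/- i sqrt(-D)) / (2a) = 1.8288 +/- 0.2128i.
For a conjugate pair |z|^2 = z * conj(z) = (product of roots) = c/a = 1/(0.295) = 3.389831, so |z| = sqrt(3.389831) = 1.8411 for both roots.
Moduli of all roots: 1.8411, 1.8411.
All moduli strictly greater than 1? Yes.
Verdict: Invertible.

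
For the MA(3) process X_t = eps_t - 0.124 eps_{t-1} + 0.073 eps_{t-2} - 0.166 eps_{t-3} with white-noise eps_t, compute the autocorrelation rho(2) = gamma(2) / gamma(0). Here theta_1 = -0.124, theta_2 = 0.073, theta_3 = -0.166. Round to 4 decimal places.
\rho(2) = 0.0893

For an MA(q) process with theta_0 = 1, the autocovariance is
  gamma(k) = sigma^2 * sum_{i=0..q-k} theta_i * theta_{i+k},
and rho(k) = gamma(k) / gamma(0). Sigma^2 cancels.
  numerator   = (1)*(0.073) + (-0.124)*(-0.166) = 0.093584.
  denominator = (1)^2 + (-0.124)^2 + (0.073)^2 + (-0.166)^2 = 1.048261.
  rho(2) = 0.093584 / 1.048261 = 0.0893.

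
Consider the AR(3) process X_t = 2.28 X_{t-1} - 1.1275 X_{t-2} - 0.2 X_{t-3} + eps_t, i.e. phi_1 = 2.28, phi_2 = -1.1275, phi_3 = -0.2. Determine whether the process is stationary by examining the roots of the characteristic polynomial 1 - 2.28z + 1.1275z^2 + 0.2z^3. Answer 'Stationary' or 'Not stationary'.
\text{Not stationary}

The AR(p) characteristic polynomial is P(z) = 1 - 2.28z + 1.1275z^2 + 0.2z^3.
Stationarity requires all roots to lie outside the unit circle, i.e. |z| > 1 for every root.
Degree 3: look for a simple real root z0 first, then factor out (1 - z/z0) and solve the remaining quadratic.
Testing z0 = 0.8: P(0.8) = 1 + (-2.28)(0.8) + (1.1275)(0.8)^2 + (0.2)(0.8)^3
  = 1 + (-1.824) + (0.7216) + (0.1024) = 0.  So z_0 = 0.8 is a root, |z_0| = 0.8.
Divide out the factor (1 - 1.25 z) = (1 - z/z0) (since 1/z0 = 1.25):
  P(z) = (1 - 1.25 z)(1 + (-1.03) z + (-0.16) z^2)
  [check: z-coef -1.03 - (1.25) = -2.28; z^2-coef -0.16 - (1.25)(-1.03) = 1.1275; z^3-coef -(1.25)(-0.16) = 0.2.]
Remaining roots from the quadratic factor 1 + (-1.03) z + (-0.16) z^2:
  Set 1 + (-1.03) z + (-0.16) z^2 = 0, i.e. a z^2 + b z + c = 0 with a = -0.16, b = -1.03, c = 1.
  Discriminant D = b^2 - 4ac = (-1.03)^2 - 4*(-0.16)*1 = 1.0609 - (-0.64) = 1.7009.
  D >= 0, so the roots are real: z = (-b +/- sqrt(D)) / (2a) = (1.03 +/- 1.304186) / (-0.32).
    z_1 = (1.03 + 1.304186) / (-0.32) = -7.2943,   |z_1| = 7.2943.
    z_2 = (1.03 - 1.304186) / (-0.32) = 0.8568,   |z_2| = 0.8568.
Moduli of all roots: 0.8000, 7.2943, 0.8568.
All moduli strictly greater than 1? No.
Verdict: Not stationary.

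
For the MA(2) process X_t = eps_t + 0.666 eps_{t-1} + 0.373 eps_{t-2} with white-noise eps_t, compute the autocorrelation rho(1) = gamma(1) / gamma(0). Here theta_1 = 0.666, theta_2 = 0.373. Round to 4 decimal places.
\rho(1) = 0.5778

For an MA(q) process with theta_0 = 1, the autocovariance is
  gamma(k) = sigma^2 * sum_{i=0..q-k} theta_i * theta_{i+k},
and rho(k) = gamma(k) / gamma(0). Sigma^2 cancels.
  numerator   = (1)*(0.666) + (0.666)*(0.373) = 0.914418.
  denominator = (1)^2 + (0.666)^2 + (0.373)^2 = 1.582685.
  rho(1) = 0.914418 / 1.582685 = 0.5778.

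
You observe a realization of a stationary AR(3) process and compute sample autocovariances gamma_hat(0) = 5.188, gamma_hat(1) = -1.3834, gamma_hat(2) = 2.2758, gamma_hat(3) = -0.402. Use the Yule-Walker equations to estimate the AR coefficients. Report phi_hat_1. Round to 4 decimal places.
\hat\phi_{1} = -0.2110

The Yule-Walker equations for an AR(p) process read, in matrix form,
  Gamma_p phi = r_p,   with   (Gamma_p)_{ij} = gamma(|i - j|),
                       (r_p)_i = gamma(i),   i,j = 1..p.
Substitute the sample gammas (Toeplitz matrix and right-hand side of size 3):
  Gamma_p = [[5.188, -1.3834, 2.2758], [-1.3834, 5.188, -1.3834], [2.2758, -1.3834, 5.188]]
  r_p     = [-1.3834, 2.2758, -0.402]
Written out (R1..R3):
  (R1) 5.188 phi_1 - 1.3834 phi_2 + 2.2758 phi_3 = -1.3834
  (R2) -1.3834 phi_1 + 5.188 phi_2 - 1.3834 phi_3 = 2.2758
  (R3) 2.2758 phi_1 - 1.3834 phi_2 + 5.188 phi_3 = -0.402
Gaussian elimination:
  R2 <- R2 - (-1.3834/5.188) R1 = R2 - (-0.266654) R1:  4.819111 phi_2 - 0.776549 phi_3 = 1.906911
  R3 <- R3 - (2.2758/5.188) R1 = R3 - (0.438666) R1:  -0.776549 phi_2 + 4.189684 phi_3 = 0.204851
  R3 <- R3 - (-0.776549/4.819111) R2 = R3 - (-0.16114) R2:  4.064551 phi_3 = 0.512129
Back-substitution:
  phi_hat_3 = 0.512129 / 4.064551 = 0.125999
  phi_hat_2 = (1.906911 - (-0.776549)(0.125999)) / 4.819111 = 0.416001
  phi_hat_1 = (-1.3834 - (-1.3834)(0.416001) - (2.2758)(0.125999)) / 5.188 = -0.210997
So phi_hat = [-0.2110, 0.4160, 0.1260].
Therefore phi_hat_1 = -0.2110.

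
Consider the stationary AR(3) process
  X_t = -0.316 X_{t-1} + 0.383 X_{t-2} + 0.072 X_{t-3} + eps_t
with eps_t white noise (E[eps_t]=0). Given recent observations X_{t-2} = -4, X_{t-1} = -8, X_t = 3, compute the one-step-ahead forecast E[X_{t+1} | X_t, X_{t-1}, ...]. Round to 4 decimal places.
E[X_{t+1} \mid \mathcal F_t] = -4.3000

For an AR(p) model X_t = c + sum_i phi_i X_{t-i} + eps_t, the
one-step-ahead conditional mean is
  E[X_{t+1} | X_t, ...] = c + sum_i phi_i X_{t+1-i}.
Substitute known values:
  E[X_{t+1} | ...] = (-0.316) * (3) + (0.383) * (-8) + (0.072) * (-4)
                   = -4.3000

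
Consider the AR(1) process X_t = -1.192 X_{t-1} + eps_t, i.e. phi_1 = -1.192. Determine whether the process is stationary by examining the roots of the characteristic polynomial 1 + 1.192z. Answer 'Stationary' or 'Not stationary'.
\text{Not stationary}

The AR(p) characteristic polynomial is P(z) = 1 + 1.192z.
Stationarity requires all roots to lie outside the unit circle, i.e. |z| > 1 for every root.
This is linear in z: 1 + (1.192) z = 0  =>  z = -1/(1.192) = -0.838926,  |z| = 0.838926.
Moduli of all roots: 0.8389.
All moduli strictly greater than 1? No.
Verdict: Not stationary.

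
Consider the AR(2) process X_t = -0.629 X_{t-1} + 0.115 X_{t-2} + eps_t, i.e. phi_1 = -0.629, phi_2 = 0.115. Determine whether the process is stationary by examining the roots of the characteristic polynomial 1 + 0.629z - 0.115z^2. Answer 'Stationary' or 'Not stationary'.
\text{Stationary}

The AR(p) characteristic polynomial is P(z) = 1 + 0.629z - 0.115z^2.
Stationarity requires all roots to lie outside the unit circle, i.e. |z| > 1 for every root.
Set 1 + (0.629) z + (-0.115) z^2 = 0, i.e. a z^2 + b z + c = 0 with a = -0.115, b = 0.629, c = 1.
Discriminant D = b^2 - 4ac = (0.629)^2 - 4*(-0.115)*1 = 0.395641 - (-0.46) = 0.855641.
D >= 0, so the roots are real: z = (-b +/- sqrt(D)) / (2a) = (-0.629 +/- 0.925009) / (-0.23).
  z_1 = (-0.629 + 0.925009) / (-0.23) = -1.287,   |z_1| = 1.287.
  z_2 = (-0.629 - 0.925009) / (-0.23) = 6.7566,   |z_2| = 6.7566.
Moduli of all roots: 1.2870, 6.7566.
All moduli strictly greater than 1? Yes.
Verdict: Stationary.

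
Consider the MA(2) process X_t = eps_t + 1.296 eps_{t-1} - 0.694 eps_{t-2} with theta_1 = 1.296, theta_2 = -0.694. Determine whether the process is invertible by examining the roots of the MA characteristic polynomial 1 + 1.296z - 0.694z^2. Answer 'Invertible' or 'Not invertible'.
\text{Not invertible}

The MA(q) characteristic polynomial is P(z) = 1 + 1.296z - 0.694z^2.
Invertibility requires all roots to lie outside the unit circle, i.e. |z| > 1 for every root.
Set 1 + (1.296) z + (-0.694) z^2 = 0, i.e. a z^2 + b z + c = 0 with a = -0.694, b = 1.296, c = 1.
Discriminant D = b^2 - 4ac = (1.296)^2 - 4*(-0.694)*1 = 1.679616 - (-2.776) = 4.455616.
D >= 0, so the roots are real: z = (-b +/- sqrt(D)) / (2a) = (-1.296 +/- 2.110833) / (-1.388).
  z_1 = (-1.296 + 2.110833) / (-1.388) = -0.5871,   |z_1| = 0.5871.
  z_2 = (-1.296 - 2.110833) / (-1.388) = 2.4545,   |z_2| = 2.4545.
Moduli of all roots: 0.5871, 2.4545.
All moduli strictly greater than 1? No.
Verdict: Not invertible.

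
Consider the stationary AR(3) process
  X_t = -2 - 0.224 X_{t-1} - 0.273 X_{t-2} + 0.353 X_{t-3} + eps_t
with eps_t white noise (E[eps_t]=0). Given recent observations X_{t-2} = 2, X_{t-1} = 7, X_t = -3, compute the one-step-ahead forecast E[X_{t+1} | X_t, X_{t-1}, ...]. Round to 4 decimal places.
E[X_{t+1} \mid \mathcal F_t] = -2.5330

For an AR(p) model X_t = c + sum_i phi_i X_{t-i} + eps_t, the
one-step-ahead conditional mean is
  E[X_{t+1} | X_t, ...] = c + sum_i phi_i X_{t+1-i}.
Substitute known values:
  E[X_{t+1} | ...] = -2 + (-0.224) * (-3) + (-0.273) * (7) + (0.353) * (2)
                   = -2.5330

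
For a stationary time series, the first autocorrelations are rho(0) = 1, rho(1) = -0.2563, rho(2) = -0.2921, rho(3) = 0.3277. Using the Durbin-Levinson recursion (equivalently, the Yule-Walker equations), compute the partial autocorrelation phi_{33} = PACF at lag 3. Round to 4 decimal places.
\phi_{33} = 0.1581

The PACF at lag k is phi_{kk}, the last component of the solution
to the Yule-Walker system G_k phi = r_k where
  (G_k)_{ij} = rho(|i - j|), (r_k)_i = rho(i), i,j = 1..k.
Equivalently, Durbin-Levinson gives phi_{kk} iteratively:
  phi_{11} = rho(1)
  phi_{kk} = [rho(k) - sum_{j=1..k-1} phi_{k-1,j} rho(k-j)]
            / [1 - sum_{j=1..k-1} phi_{k-1,j} rho(j)],
  phi_{k,j} = phi_{k-1,j} - phi_{kk} phi_{k-1,k-j},  j = 1..k-1.
Step k = 1:
  phi_11 = rho(1) = -0.2563.
Step k = 2:
  phi_22 = [rho(2) - phi_11 rho(1)] / [1 - phi_11 rho(1)] = [-0.2921 - (-0.2563)(-0.2563)] / [1 - (-0.2563)(-0.2563)]
         = -0.35778969 / 0.93431031 = -0.382945.
  Update: phi_21 = phi_11 - phi_22 phi_11 = -0.2563 - (-0.382945)(-0.2563) = -0.354449.
Step k = 3:
  phi_33 = [rho(3) - phi_21 rho(2) - phi_22 rho(1)] / [1 - phi_21 rho(1) - phi_22 rho(2)]
    numerator   = 0.3277 - (-0.354449)(-0.2921) - (-0.382945)(-0.2563) = 0.12601662
    denominator = 1 - (-0.354449)(-0.2563) - (-0.382945)(-0.2921) = 0.79729645
  phi_33 = 0.12601662 / 0.79729645 = 0.1581.
Therefore phi_{33} = 0.1581.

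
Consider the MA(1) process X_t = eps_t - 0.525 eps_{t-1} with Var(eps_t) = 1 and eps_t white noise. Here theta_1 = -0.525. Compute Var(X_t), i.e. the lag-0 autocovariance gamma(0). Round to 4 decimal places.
\gamma(0) = 1.2756

For an MA(q) process X_t = eps_t + sum_i theta_i eps_{t-i} with
Var(eps_t) = sigma^2, the variance is
  gamma(0) = sigma^2 * (1 + sum_i theta_i^2).
  sum_i theta_i^2 = (-0.525)^2 = 0.275625.
  gamma(0) = 1 * (1 + 0.275625) = 1 * 1.275625 = 1.275625, which rounds to 1.2756.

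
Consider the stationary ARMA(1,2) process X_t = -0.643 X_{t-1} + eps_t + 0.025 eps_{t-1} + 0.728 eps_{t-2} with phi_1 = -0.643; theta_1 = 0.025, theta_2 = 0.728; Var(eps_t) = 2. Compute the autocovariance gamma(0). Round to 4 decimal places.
\gamma(0) = 7.0822

Multiply the model equation by X_{t-k} and take expectations. With theta_0 = psi_0 = 1 and psi_j the MA(infinity) weights, this gives
  gamma(k) - sum_i phi_i gamma(k-i) = c_k,
  c_k = sigma^2 * sum_{j=k..q} theta_j psi_{j-k}   (c_k = 0 for k > q),
using gamma(-m) = gamma(m).
psi-weights needed (psi_j = theta_j + sum_i phi_i psi_{j-i}):
  psi_1 = theta_1 + phi_1 = 0.025 + (-0.643) = -0.618
  psi_2 = theta_2 + phi_1 psi_1 = 0.728 + (-0.643)(-0.618) = 1.125374
Right-hand sides:
  c_0 = sigma^2 (1 + theta_1 psi_1 + theta_2 psi_2) = 2 * (1 + (0.025)(-0.618) + (0.728)(1.125374)) = 2 * 1.803822 = 3.607645
  c_1 = sigma^2 (theta_1 + theta_2 psi_1) = 2 * (0.025 + (0.728)(-0.618)) = -0.849808
  c_2 = sigma^2 theta_2 = 2 * (0.728) = 1.456
Equations for k = 0 and k = 1 (AR order 1):
  gamma(0) = phi_1 gamma(1) + c_0
  gamma(1) = phi_1 gamma(0) + c_1
Substituting the second into the first: gamma(0) (1 - phi_1^2) = c_0 + phi_1 c_1, so
  gamma(0) = (c_0 + phi_1 c_1) / (1 - phi_1^2) = (3.607645 + (-0.643)(-0.849808)) / (1 - (-0.643)^2) = 4.154071 / 0.586551 = 7.082199.
Therefore gamma(0) = 7.0822 (to 4 decimal places).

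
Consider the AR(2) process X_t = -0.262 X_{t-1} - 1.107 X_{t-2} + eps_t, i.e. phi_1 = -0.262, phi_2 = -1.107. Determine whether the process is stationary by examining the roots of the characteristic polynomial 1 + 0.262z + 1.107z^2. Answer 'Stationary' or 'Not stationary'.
\text{Not stationary}

The AR(p) characteristic polynomial is P(z) = 1 + 0.262z + 1.107z^2.
Stationarity requires all roots to lie outside the unit circle, i.e. |z| > 1 for every root.
Set 1 + (0.262) z + (1.107) z^2 = 0, i.e. a z^2 + b z + c = 0 with a = 1.107, b = 0.262, c = 1.
Discriminant D = b^2 - 4ac = (0.262)^2 - 4*(1.107)*1 = 0.068644 - (4.428) = -4.359356.
D < 0, so the roots are the complex-conjugate pair z = (-b +/- i sqrt(-D)) / (2a) = -0.1183 +/- 0.943i.
For a conjugate pair |z|^2 = z * conj(z) = (product of roots) = c/a = 1/(1.107) = 0.903342, so |z| = sqrt(0.903342) = 0.9504 for both roots.
Moduli of all roots: 0.9504, 0.9504.
All moduli strictly greater than 1? No.
Verdict: Not stationary.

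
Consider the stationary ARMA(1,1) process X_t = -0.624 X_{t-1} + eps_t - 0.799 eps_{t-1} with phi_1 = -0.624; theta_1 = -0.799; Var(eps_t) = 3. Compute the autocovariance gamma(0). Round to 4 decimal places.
\gamma(0) = 12.9485

Multiply the model equation by X_{t-k} and take expectations. With theta_0 = psi_0 = 1 and psi_j the MA(infinity) weights, this gives
  gamma(k) - sum_i phi_i gamma(k-i) = c_k,
  c_k = sigma^2 * sum_{j=k..q} theta_j psi_{j-k}   (c_k = 0 for k > q),
using gamma(-m) = gamma(m).
psi-weights needed (psi_j = theta_j + sum_i phi_i psi_{j-i}):
  psi_1 = theta_1 + phi_1 = -0.799 + (-0.624) = -1.423
Right-hand sides:
  c_0 = sigma^2 (1 + theta_1 psi_1) = 3 * (1 + (-0.799)(-1.423)) = 3 * 2.136977 = 6.410931
  c_1 = sigma^2 theta_1 = 3 * (-0.799) = -2.397
  c_2 = 0
Equations for k = 0 and k = 1 (AR order 1):
  gamma(0) = phi_1 gamma(1) + c_0
  gamma(1) = phi_1 gamma(0) + c_1
Substituting the second into the first: gamma(0) (1 - phi_1^2) = c_0 + phi_1 c_1, so
  gamma(0) = (c_0 + phi_1 c_1) / (1 - phi_1^2) = (6.410931 + (-0.624)(-2.397)) / (1 - (-0.624)^2) = 7.906659 / 0.610624 = 12.94849.
Therefore gamma(0) = 12.9485 (to 4 decimal places).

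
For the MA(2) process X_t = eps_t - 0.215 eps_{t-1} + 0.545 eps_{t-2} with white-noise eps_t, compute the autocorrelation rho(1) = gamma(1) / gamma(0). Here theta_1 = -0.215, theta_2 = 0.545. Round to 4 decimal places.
\rho(1) = -0.2473

For an MA(q) process with theta_0 = 1, the autocovariance is
  gamma(k) = sigma^2 * sum_{i=0..q-k} theta_i * theta_{i+k},
and rho(k) = gamma(k) / gamma(0). Sigma^2 cancels.
  numerator   = (1)*(-0.215) + (-0.215)*(0.545) = -0.332175.
  denominator = (1)^2 + (-0.215)^2 + (0.545)^2 = 1.34325.
  rho(1) = -0.332175 / 1.34325 = -0.2473.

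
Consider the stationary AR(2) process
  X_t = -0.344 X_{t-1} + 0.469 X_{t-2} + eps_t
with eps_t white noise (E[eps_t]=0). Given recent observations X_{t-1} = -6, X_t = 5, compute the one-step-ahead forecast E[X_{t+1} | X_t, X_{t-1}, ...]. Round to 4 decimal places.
E[X_{t+1} \mid \mathcal F_t] = -4.5340

For an AR(p) model X_t = c + sum_i phi_i X_{t-i} + eps_t, the
one-step-ahead conditional mean is
  E[X_{t+1} | X_t, ...] = c + sum_i phi_i X_{t+1-i}.
Substitute known values:
  E[X_{t+1} | ...] = (-0.344) * (5) + (0.469) * (-6)
                   = -4.5340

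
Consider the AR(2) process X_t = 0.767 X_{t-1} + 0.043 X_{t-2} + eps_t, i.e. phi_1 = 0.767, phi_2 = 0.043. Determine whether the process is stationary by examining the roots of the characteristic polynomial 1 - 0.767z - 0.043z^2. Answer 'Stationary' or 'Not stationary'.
\text{Stationary}

The AR(p) characteristic polynomial is P(z) = 1 - 0.767z - 0.043z^2.
Stationarity requires all roots to lie outside the unit circle, i.e. |z| > 1 for every root.
Set 1 + (-0.767) z + (-0.043) z^2 = 0, i.e. a z^2 + b z + c = 0 with a = -0.043, b = -0.767, c = 1.
Discriminant D = b^2 - 4ac = (-0.767)^2 - 4*(-0.043)*1 = 0.588289 - (-0.172) = 0.760289.
D >= 0, so the roots are real: z = (-b +/- sqrt(D)) / (2a) = (0.767 +/- 0.871946) / (-0.086).
  z_1 = (0.767 + 0.871946) / (-0.086) = -19.0575,   |z_1| = 19.0575.
  z_2 = (0.767 - 0.871946) / (-0.086) = 1.2203,   |z_2| = 1.2203.
Moduli of all roots: 19.0575, 1.2203.
All moduli strictly greater than 1? Yes.
Verdict: Stationary.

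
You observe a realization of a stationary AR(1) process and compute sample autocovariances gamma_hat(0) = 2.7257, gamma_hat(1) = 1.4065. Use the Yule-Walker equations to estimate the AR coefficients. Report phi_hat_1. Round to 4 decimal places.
\hat\phi_{1} = 0.5160

The Yule-Walker equations for an AR(p) process read, in matrix form,
  Gamma_p phi = r_p,   with   (Gamma_p)_{ij} = gamma(|i - j|),
                       (r_p)_i = gamma(i),   i,j = 1..p.
Substitute the sample gammas (Toeplitz matrix and right-hand side of size 1):
  Gamma_p = [[2.7257]]
  r_p     = [1.4065]
With p = 1 this is the single equation gamma(0) phi_1 = gamma(1):
  phi_hat_1 = gamma(1) / gamma(0) = 1.4065 / 2.7257 = 0.5160.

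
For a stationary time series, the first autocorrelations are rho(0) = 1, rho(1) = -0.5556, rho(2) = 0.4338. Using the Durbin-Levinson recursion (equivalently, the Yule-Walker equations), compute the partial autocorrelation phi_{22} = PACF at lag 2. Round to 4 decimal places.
\phi_{22} = 0.1810

The PACF at lag k is phi_{kk}, the last component of the solution
to the Yule-Walker system G_k phi = r_k where
  (G_k)_{ij} = rho(|i - j|), (r_k)_i = rho(i), i,j = 1..k.
Equivalently, Durbin-Levinson gives phi_{kk} iteratively:
  phi_{11} = rho(1)
  phi_{kk} = [rho(k) - sum_{j=1..k-1} phi_{k-1,j} rho(k-j)]
            / [1 - sum_{j=1..k-1} phi_{k-1,j} rho(j)],
  phi_{k,j} = phi_{k-1,j} - phi_{kk} phi_{k-1,k-j},  j = 1..k-1.
Step k = 1:
  phi_11 = rho(1) = -0.5556.
Step k = 2:
  phi_22 = [rho(2) - phi_11 rho(1)] / [1 - phi_11 rho(1)] = [0.4338 - (-0.5556)(-0.5556)] / [1 - (-0.5556)(-0.5556)]
         = 0.12510864 / 0.69130864 = 0.181.
Therefore phi_{22} = 0.1810.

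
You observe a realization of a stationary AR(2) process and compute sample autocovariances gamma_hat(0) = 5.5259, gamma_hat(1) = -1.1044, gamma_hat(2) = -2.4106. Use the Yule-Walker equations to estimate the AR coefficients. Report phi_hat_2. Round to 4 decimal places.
\hat\phi_{2} = -0.4960

The Yule-Walker equations for an AR(p) process read, in matrix form,
  Gamma_p phi = r_p,   with   (Gamma_p)_{ij} = gamma(|i - j|),
                       (r_p)_i = gamma(i),   i,j = 1..p.
Substitute the sample gammas (Toeplitz matrix and right-hand side of size 2):
  Gamma_p = [[5.5259, -1.1044], [-1.1044, 5.5259]]
  r_p     = [-1.1044, -2.4106]
Written out:
  5.5259 phi_1 - 1.1044 phi_2 = -1.1044
  -1.1044 phi_1 + 5.5259 phi_2 = -2.4106
Solve by Cramer's rule:
  det = gamma(0)^2 - gamma(1)^2 = (5.5259)^2 - (-1.1044)^2 = 30.53557081 - 1.21969936 = 29.31587145
  phi_hat_1 = [gamma(1) gamma(0) - gamma(1) gamma(2)] / det = [(-1.1044)(5.5259) - (-1.1044)(-2.4106)] / 29.31587145 = -8.7650706 / 29.31587145 = -0.299
  phi_hat_2 = [gamma(0) gamma(2) - gamma(1)^2] / det = [(5.5259)(-2.4106) - (-1.1044)^2] / 29.31587145 = -14.5404339 / 29.31587145 = -0.496
So phi_hat = [-0.2990, -0.4960].
Therefore phi_hat_2 = -0.4960.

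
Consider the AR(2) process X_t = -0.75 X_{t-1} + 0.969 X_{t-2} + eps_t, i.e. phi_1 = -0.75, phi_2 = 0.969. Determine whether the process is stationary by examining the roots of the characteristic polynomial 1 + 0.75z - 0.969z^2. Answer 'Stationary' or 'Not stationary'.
\text{Not stationary}

The AR(p) characteristic polynomial is P(z) = 1 + 0.75z - 0.969z^2.
Stationarity requires all roots to lie outside the unit circle, i.e. |z| > 1 for every root.
Set 1 + (0.75) z + (-0.969) z^2 = 0, i.e. a z^2 + b z + c = 0 with a = -0.969, b = 0.75, c = 1.
Discriminant D = b^2 - 4ac = (0.75)^2 - 4*(-0.969)*1 = 0.5625 - (-3.876) = 4.4385.
D >= 0, so the roots are real: z = (-b +/- sqrt(D)) / (2a) = (-0.75 +/- 2.106775) / (-1.938).
  z_1 = (-0.75 + 2.106775) / (-1.938) = -0.7001,   |z_1| = 0.7001.
  z_2 = (-0.75 - 2.106775) / (-1.938) = 1.4741,   |z_2| = 1.4741.
Moduli of all roots: 0.7001, 1.4741.
All moduli strictly greater than 1? No.
Verdict: Not stationary.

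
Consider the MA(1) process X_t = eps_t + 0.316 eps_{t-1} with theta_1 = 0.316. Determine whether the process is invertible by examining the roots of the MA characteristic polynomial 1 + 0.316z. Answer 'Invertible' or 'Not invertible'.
\text{Invertible}

The MA(q) characteristic polynomial is P(z) = 1 + 0.316z.
Invertibility requires all roots to lie outside the unit circle, i.e. |z| > 1 for every root.
This is linear in z: 1 + (0.316) z = 0  =>  z = -1/(0.316) = -3.164557,  |z| = 3.164557.
Moduli of all roots: 3.1646.
All moduli strictly greater than 1? Yes.
Verdict: Invertible.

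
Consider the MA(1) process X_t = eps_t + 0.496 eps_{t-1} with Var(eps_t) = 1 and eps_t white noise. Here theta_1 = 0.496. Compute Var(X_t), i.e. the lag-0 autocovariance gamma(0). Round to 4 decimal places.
\gamma(0) = 1.2460

For an MA(q) process X_t = eps_t + sum_i theta_i eps_{t-i} with
Var(eps_t) = sigma^2, the variance is
  gamma(0) = sigma^2 * (1 + sum_i theta_i^2).
  sum_i theta_i^2 = (0.496)^2 = 0.246016.
  gamma(0) = 1 * (1 + 0.246016) = 1 * 1.246016 = 1.246016, which rounds to 1.2460.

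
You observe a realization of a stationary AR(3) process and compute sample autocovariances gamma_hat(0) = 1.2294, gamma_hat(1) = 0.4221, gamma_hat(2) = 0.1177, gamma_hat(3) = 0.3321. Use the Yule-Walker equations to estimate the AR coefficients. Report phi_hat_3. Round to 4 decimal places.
\hat\phi_{3} = 0.2780

The Yule-Walker equations for an AR(p) process read, in matrix form,
  Gamma_p phi = r_p,   with   (Gamma_p)_{ij} = gamma(|i - j|),
                       (r_p)_i = gamma(i),   i,j = 1..p.
Substitute the sample gammas (Toeplitz matrix and right-hand side of size 3):
  Gamma_p = [[1.2294, 0.4221, 0.1177], [0.4221, 1.2294, 0.4221], [0.1177, 0.4221, 1.2294]]
  r_p     = [0.4221, 0.1177, 0.3321]
Written out (R1..R3):
  (R1) 1.2294 phi_1 + 0.4221 phi_2 + 0.1177 phi_3 = 0.4221
  (R2) 0.4221 phi_1 + 1.2294 phi_2 + 0.4221 phi_3 = 0.1177
  (R3) 0.1177 phi_1 + 0.4221 phi_2 + 1.2294 phi_3 = 0.3321
Gaussian elimination:
  R2 <- R2 - (0.4221/1.2294) R1 = R2 - (0.343338) R1:  1.084477 phi_2 + 0.381689 phi_3 = -0.027223
  R3 <- R3 - (0.1177/1.2294) R1 = R3 - (0.095738) R1:  0.381689 phi_2 + 1.218132 phi_3 = 0.291689
  R3 <- R3 - (0.381689/1.084477) R2 = R3 - (0.351957) R2:  1.083794 phi_3 = 0.30127
Back-substitution:
  phi_hat_3 = 0.30127 / 1.083794 = 0.277978
  phi_hat_2 = (-0.027223 - (0.381689)(0.277978)) / 1.084477 = -0.122939
  phi_hat_1 = (0.4221 - (0.4221)(-0.122939) - (0.1177)(0.277978)) / 1.2294 = 0.358935
So phi_hat = [0.3589, -0.1229, 0.2780].
Therefore phi_hat_3 = 0.2780.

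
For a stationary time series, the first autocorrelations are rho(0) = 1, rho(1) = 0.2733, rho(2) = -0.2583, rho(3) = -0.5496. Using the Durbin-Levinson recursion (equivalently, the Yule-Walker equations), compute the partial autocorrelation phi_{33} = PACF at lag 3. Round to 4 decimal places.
\phi_{33} = -0.4410

The PACF at lag k is phi_{kk}, the last component of the solution
to the Yule-Walker system G_k phi = r_k where
  (G_k)_{ij} = rho(|i - j|), (r_k)_i = rho(i), i,j = 1..k.
Equivalently, Durbin-Levinson gives phi_{kk} iteratively:
  phi_{11} = rho(1)
  phi_{kk} = [rho(k) - sum_{j=1..k-1} phi_{k-1,j} rho(k-j)]
            / [1 - sum_{j=1..k-1} phi_{k-1,j} rho(j)],
  phi_{k,j} = phi_{k-1,j} - phi_{kk} phi_{k-1,k-j},  j = 1..k-1.
Step k = 1:
  phi_11 = rho(1) = 0.2733.
Step k = 2:
  phi_22 = [rho(2) - phi_11 rho(1)] / [1 - phi_11 rho(1)] = [-0.2583 - (0.2733)(0.2733)] / [1 - (0.2733)(0.2733)]
         = -0.33299289 / 0.92530711 = -0.359873.
  Update: phi_21 = phi_11 - phi_22 phi_11 = 0.2733 - (-0.359873)(0.2733) = 0.371653.
Step k = 3:
  phi_33 = [rho(3) - phi_21 rho(2) - phi_22 rho(1)] / [1 - phi_21 rho(1) - phi_22 rho(2)]
    numerator   = -0.5496 - (0.371653)(-0.2583) - (-0.359873)(0.2733) = -0.35524872
    denominator = 1 - (0.371653)(0.2733) - (-0.359873)(-0.2583) = 0.80547202
  phi_33 = -0.35524872 / 0.80547202 = -0.441.
Therefore phi_{33} = -0.4410.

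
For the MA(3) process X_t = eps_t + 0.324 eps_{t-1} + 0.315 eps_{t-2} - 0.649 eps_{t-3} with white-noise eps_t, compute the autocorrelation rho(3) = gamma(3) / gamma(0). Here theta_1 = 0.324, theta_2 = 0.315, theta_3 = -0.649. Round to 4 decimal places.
\rho(3) = -0.3993

For an MA(q) process with theta_0 = 1, the autocovariance is
  gamma(k) = sigma^2 * sum_{i=0..q-k} theta_i * theta_{i+k},
and rho(k) = gamma(k) / gamma(0). Sigma^2 cancels.
  numerator   = (1)*(-0.649) = -0.649.
  denominator = (1)^2 + (0.324)^2 + (0.315)^2 + (-0.649)^2 = 1.625402.
  rho(3) = -0.649 / 1.625402 = -0.3993.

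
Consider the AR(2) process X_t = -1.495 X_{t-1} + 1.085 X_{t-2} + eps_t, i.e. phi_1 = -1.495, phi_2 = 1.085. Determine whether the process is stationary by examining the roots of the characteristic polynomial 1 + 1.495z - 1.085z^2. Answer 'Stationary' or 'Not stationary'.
\text{Not stationary}

The AR(p) characteristic polynomial is P(z) = 1 + 1.495z - 1.085z^2.
Stationarity requires all roots to lie outside the unit circle, i.e. |z| > 1 for every root.
Set 1 + (1.495) z + (-1.085) z^2 = 0, i.e. a z^2 + b z + c = 0 with a = -1.085, b = 1.495, c = 1.
Discriminant D = b^2 - 4ac = (1.495)^2 - 4*(-1.085)*1 = 2.235025 - (-4.34) = 6.575025.
D >= 0, so the roots are real: z = (-b +/- sqrt(D)) / (2a) = (-1.495 +/- 2.564181) / (-2.17).
  z_1 = (-1.495 + 2.564181) / (-2.17) = -0.4927,   |z_1| = 0.4927.
  z_2 = (-1.495 - 2.564181) / (-2.17) = 1.8706,   |z_2| = 1.8706.
Moduli of all roots: 0.4927, 1.8706.
All moduli strictly greater than 1? No.
Verdict: Not stationary.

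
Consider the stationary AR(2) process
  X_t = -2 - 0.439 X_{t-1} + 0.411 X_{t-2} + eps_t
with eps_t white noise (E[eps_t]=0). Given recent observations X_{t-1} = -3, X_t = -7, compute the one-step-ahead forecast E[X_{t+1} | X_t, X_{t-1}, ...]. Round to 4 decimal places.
E[X_{t+1} \mid \mathcal F_t] = -0.1600

For an AR(p) model X_t = c + sum_i phi_i X_{t-i} + eps_t, the
one-step-ahead conditional mean is
  E[X_{t+1} | X_t, ...] = c + sum_i phi_i X_{t+1-i}.
Substitute known values:
  E[X_{t+1} | ...] = -2 + (-0.439) * (-7) + (0.411) * (-3)
                   = -0.1600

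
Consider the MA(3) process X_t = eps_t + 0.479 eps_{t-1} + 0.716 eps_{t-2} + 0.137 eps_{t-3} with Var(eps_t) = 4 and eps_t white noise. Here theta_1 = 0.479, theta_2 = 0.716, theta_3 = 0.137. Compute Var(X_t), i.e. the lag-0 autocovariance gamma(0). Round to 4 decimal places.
\gamma(0) = 7.0435

For an MA(q) process X_t = eps_t + sum_i theta_i eps_{t-i} with
Var(eps_t) = sigma^2, the variance is
  gamma(0) = sigma^2 * (1 + sum_i theta_i^2).
  sum_i theta_i^2 = (0.479)^2 + (0.716)^2 + (0.137)^2 = 0.229441 + 0.512656 + 0.018769 = 0.760866.
  gamma(0) = 4 * (1 + 0.760866) = 4 * 1.760866 = 7.043464, which rounds to 7.0435.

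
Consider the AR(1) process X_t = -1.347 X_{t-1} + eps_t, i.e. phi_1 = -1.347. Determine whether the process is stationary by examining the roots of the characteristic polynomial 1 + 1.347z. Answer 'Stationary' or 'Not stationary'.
\text{Not stationary}

The AR(p) characteristic polynomial is P(z) = 1 + 1.347z.
Stationarity requires all roots to lie outside the unit circle, i.e. |z| > 1 for every root.
This is linear in z: 1 + (1.347) z = 0  =>  z = -1/(1.347) = -0.74239,  |z| = 0.74239.
Moduli of all roots: 0.7424.
All moduli strictly greater than 1? No.
Verdict: Not stationary.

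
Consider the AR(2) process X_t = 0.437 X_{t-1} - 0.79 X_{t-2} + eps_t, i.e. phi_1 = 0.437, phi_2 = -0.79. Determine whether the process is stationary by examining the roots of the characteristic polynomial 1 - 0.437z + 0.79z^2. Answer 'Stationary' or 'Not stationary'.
\text{Stationary}

The AR(p) characteristic polynomial is P(z) = 1 - 0.437z + 0.79z^2.
Stationarity requires all roots to lie outside the unit circle, i.e. |z| > 1 for every root.
Set 1 + (-0.437) z + (0.79) z^2 = 0, i.e. a z^2 + b z + c = 0 with a = 0.79, b = -0.437, c = 1.
Discriminant D = b^2 - 4ac = (-0.437)^2 - 4*(0.79)*1 = 0.190969 - (3.16) = -2.969031.
D < 0, so the roots are the complex-conjugate pair z = (-b +/- i sqrt(-D)) / (2a) = 0.2766 +/- 1.0906i.
For a conjugate pair |z|^2 = z * conj(z) = (product of roots) = c/a = 1/(0.79) = 1.265823, so |z| = sqrt(1.265823) = 1.1251 for both roots.
Moduli of all roots: 1.1251, 1.1251.
All moduli strictly greater than 1? Yes.
Verdict: Stationary.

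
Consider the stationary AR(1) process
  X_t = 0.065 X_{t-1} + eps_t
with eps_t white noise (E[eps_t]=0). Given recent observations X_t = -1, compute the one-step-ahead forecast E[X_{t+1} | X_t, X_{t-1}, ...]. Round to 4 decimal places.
E[X_{t+1} \mid \mathcal F_t] = -0.0650

For an AR(p) model X_t = c + sum_i phi_i X_{t-i} + eps_t, the
one-step-ahead conditional mean is
  E[X_{t+1} | X_t, ...] = c + sum_i phi_i X_{t+1-i}.
Substitute known values:
  E[X_{t+1} | ...] = (0.065) * (-1)
                   = -0.0650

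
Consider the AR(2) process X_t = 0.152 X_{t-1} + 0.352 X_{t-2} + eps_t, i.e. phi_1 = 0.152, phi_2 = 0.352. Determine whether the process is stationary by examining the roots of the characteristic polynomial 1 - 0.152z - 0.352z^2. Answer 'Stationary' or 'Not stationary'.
\text{Stationary}

The AR(p) characteristic polynomial is P(z) = 1 - 0.152z - 0.352z^2.
Stationarity requires all roots to lie outside the unit circle, i.e. |z| > 1 for every root.
Set 1 + (-0.152) z + (-0.352) z^2 = 0, i.e. a z^2 + b z + c = 0 with a = -0.352, b = -0.152, c = 1.
Discriminant D = b^2 - 4ac = (-0.152)^2 - 4*(-0.352)*1 = 0.023104 - (-1.408) = 1.431104.
D >= 0, so the roots are real: z = (-b +/- sqrt(D)) / (2a) = (0.152 +/- 1.196288) / (-0.704).
  z_1 = (0.152 + 1.196288) / (-0.704) = -1.9152,   |z_1| = 1.9152.
  z_2 = (0.152 - 1.196288) / (-0.704) = 1.4834,   |z_2| = 1.4834.
Moduli of all roots: 1.9152, 1.4834.
All moduli strictly greater than 1? Yes.
Verdict: Stationary.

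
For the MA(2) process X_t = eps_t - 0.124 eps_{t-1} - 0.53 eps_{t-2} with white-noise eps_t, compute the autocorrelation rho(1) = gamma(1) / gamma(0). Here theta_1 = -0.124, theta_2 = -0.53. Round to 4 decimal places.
\rho(1) = -0.0450

For an MA(q) process with theta_0 = 1, the autocovariance is
  gamma(k) = sigma^2 * sum_{i=0..q-k} theta_i * theta_{i+k},
and rho(k) = gamma(k) / gamma(0). Sigma^2 cancels.
  numerator   = (1)*(-0.124) + (-0.124)*(-0.53) = -0.05828.
  denominator = (1)^2 + (-0.124)^2 + (-0.53)^2 = 1.296276.
  rho(1) = -0.05828 / 1.296276 = -0.0450.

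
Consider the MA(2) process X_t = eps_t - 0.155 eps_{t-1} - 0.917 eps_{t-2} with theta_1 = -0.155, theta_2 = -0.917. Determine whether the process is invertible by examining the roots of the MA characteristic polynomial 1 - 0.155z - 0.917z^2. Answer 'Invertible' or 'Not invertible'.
\text{Not invertible}

The MA(q) characteristic polynomial is P(z) = 1 - 0.155z - 0.917z^2.
Invertibility requires all roots to lie outside the unit circle, i.e. |z| > 1 for every root.
Set 1 + (-0.155) z + (-0.917) z^2 = 0, i.e. a z^2 + b z + c = 0 with a = -0.917, b = -0.155, c = 1.
Discriminant D = b^2 - 4ac = (-0.155)^2 - 4*(-0.917)*1 = 0.024025 - (-3.668) = 3.692025.
D >= 0, so the roots are real: z = (-b +/- sqrt(D)) / (2a) = (0.155 +/- 1.921464) / (-1.834).
  z_1 = (0.155 + 1.921464) / (-1.834) = -1.1322,   |z_1| = 1.1322.
  z_2 = (0.155 - 1.921464) / (-1.834) = 0.9632,   |z_2| = 0.9632.
Moduli of all roots: 1.1322, 0.9632.
All moduli strictly greater than 1? No.
Verdict: Not invertible.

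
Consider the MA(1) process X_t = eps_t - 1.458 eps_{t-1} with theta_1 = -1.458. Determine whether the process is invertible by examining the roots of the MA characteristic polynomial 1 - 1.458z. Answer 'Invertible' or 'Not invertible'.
\text{Not invertible}

The MA(q) characteristic polynomial is P(z) = 1 - 1.458z.
Invertibility requires all roots to lie outside the unit circle, i.e. |z| > 1 for every root.
This is linear in z: 1 + (-1.458) z = 0  =>  z = -1/(-1.458) = 0.685871,  |z| = 0.685871.
Moduli of all roots: 0.6859.
All moduli strictly greater than 1? No.
Verdict: Not invertible.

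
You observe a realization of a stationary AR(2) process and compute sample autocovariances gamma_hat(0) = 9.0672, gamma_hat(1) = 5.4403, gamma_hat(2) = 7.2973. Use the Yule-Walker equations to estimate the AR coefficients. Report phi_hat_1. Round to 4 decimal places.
\hat\phi_{1} = 0.1830

The Yule-Walker equations for an AR(p) process read, in matrix form,
  Gamma_p phi = r_p,   with   (Gamma_p)_{ij} = gamma(|i - j|),
                       (r_p)_i = gamma(i),   i,j = 1..p.
Substitute the sample gammas (Toeplitz matrix and right-hand side of size 2):
  Gamma_p = [[9.0672, 5.4403], [5.4403, 9.0672]]
  r_p     = [5.4403, 7.2973]
Written out:
  9.0672 phi_1 + 5.4403 phi_2 = 5.4403
  5.4403 phi_1 + 9.0672 phi_2 = 7.2973
Solve by Cramer's rule:
  det = gamma(0)^2 - gamma(1)^2 = (9.0672)^2 - (5.4403)^2 = 82.21411584 - 29.59686409 = 52.61725175
  phi_hat_1 = [gamma(1) gamma(0) - gamma(1) gamma(2)] / det = [(5.4403)(9.0672) - (5.4403)(7.2973)] / 52.61725175 = 9.62878697 / 52.61725175 = 0.183
  phi_hat_2 = [gamma(0) gamma(2) - gamma(1)^2] / det = [(9.0672)(7.2973) - (5.4403)^2] / 52.61725175 = 36.56921447 / 52.61725175 = 0.695
So phi_hat = [0.1830, 0.6950].
Therefore phi_hat_1 = 0.1830.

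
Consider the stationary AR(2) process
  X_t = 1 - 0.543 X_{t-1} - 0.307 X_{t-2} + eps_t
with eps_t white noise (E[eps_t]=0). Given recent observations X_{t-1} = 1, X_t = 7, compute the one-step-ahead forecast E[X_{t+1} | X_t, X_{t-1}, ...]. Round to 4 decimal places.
E[X_{t+1} \mid \mathcal F_t] = -3.1080

For an AR(p) model X_t = c + sum_i phi_i X_{t-i} + eps_t, the
one-step-ahead conditional mean is
  E[X_{t+1} | X_t, ...] = c + sum_i phi_i X_{t+1-i}.
Substitute known values:
  E[X_{t+1} | ...] = 1 + (-0.543) * (7) + (-0.307) * (1)
                   = -3.1080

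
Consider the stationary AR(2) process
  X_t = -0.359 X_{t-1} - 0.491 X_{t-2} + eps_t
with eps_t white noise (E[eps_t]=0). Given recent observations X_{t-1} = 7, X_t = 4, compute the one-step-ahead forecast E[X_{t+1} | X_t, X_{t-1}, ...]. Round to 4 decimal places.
E[X_{t+1} \mid \mathcal F_t] = -4.8730

For an AR(p) model X_t = c + sum_i phi_i X_{t-i} + eps_t, the
one-step-ahead conditional mean is
  E[X_{t+1} | X_t, ...] = c + sum_i phi_i X_{t+1-i}.
Substitute known values:
  E[X_{t+1} | ...] = (-0.359) * (4) + (-0.491) * (7)
                   = -4.8730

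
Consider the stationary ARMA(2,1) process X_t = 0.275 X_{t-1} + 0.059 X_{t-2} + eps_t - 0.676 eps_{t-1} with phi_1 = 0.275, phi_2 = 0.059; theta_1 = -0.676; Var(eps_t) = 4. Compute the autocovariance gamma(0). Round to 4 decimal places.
\gamma(0) = 4.6603

Multiply the model equation by X_{t-k} and take expectations. With theta_0 = psi_0 = 1 and psi_j the MA(infinity) weights, this gives
  gamma(k) - sum_i phi_i gamma(k-i) = c_k,
  c_k = sigma^2 * sum_{j=k..q} theta_j psi_{j-k}   (c_k = 0 for k > q),
using gamma(-m) = gamma(m).
psi-weights needed (psi_j = theta_j + sum_i phi_i psi_{j-i}):
  psi_1 = theta_1 + phi_1 = -0.676 + (0.275) = -0.401
Right-hand sides:
  c_0 = sigma^2 (1 + theta_1 psi_1) = 4 * (1 + (-0.676)(-0.401)) = 4 * 1.271076 = 5.084304
  c_1 = sigma^2 theta_1 = 4 * (-0.676) = -2.704
  c_2 = 0
Equations for k = 0, 1, 2 (AR order 2, c_2 = 0):
  (E0) gamma(0) = phi_1 gamma(1) + phi_2 gamma(2) + c_0
  (E1) gamma(1) = phi_1 gamma(0) + phi_2 gamma(1) + c_1
  (E2) gamma(2) = phi_1 gamma(1) + phi_2 gamma(0)
From (E1): gamma(1) = A gamma(0) + B with
  A = phi_1 / (1 - phi_2) = 0.275 / 0.941 = 0.292242,   B = c_1 / (1 - phi_2) = -2.704 / 0.941 = -2.873539.
Insert (E2) into (E0): gamma(0) (1 - phi_2^2) = phi_1 (1 + phi_2) gamma(1) + c_0.
  phi_1 (1 + phi_2) = (0.275)(1.059) = 0.291225,   1 - phi_2^2 = 0.996519.
Replace gamma(1) by A gamma(0) + B and collect gamma(0):
  gamma(0) [0.996519 - (0.291225)(0.292242)] = (0.291225)(-2.873539) + 5.084304
  gamma(0) * 0.911411 = 4.247458
  gamma(0) = 4.247458 / 0.911411 = 4.660311.
Therefore gamma(0) = 4.6603 (to 4 decimal places).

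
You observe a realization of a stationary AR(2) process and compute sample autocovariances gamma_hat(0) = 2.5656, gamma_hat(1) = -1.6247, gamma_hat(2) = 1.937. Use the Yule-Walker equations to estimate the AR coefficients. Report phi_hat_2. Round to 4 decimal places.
\hat\phi_{2} = 0.5910

The Yule-Walker equations for an AR(p) process read, in matrix form,
  Gamma_p phi = r_p,   with   (Gamma_p)_{ij} = gamma(|i - j|),
                       (r_p)_i = gamma(i),   i,j = 1..p.
Substitute the sample gammas (Toeplitz matrix and right-hand side of size 2):
  Gamma_p = [[2.5656, -1.6247], [-1.6247, 2.5656]]
  r_p     = [-1.6247, 1.937]
Written out:
  2.5656 phi_1 - 1.6247 phi_2 = -1.6247
  -1.6247 phi_1 + 2.5656 phi_2 = 1.937
Solve by Cramer's rule:
  det = gamma(0)^2 - gamma(1)^2 = (2.5656)^2 - (-1.6247)^2 = 6.58230336 - 2.63965009 = 3.94265327
  phi_hat_1 = [gamma(1) gamma(0) - gamma(1) gamma(2)] / det = [(-1.6247)(2.5656) - (-1.6247)(1.937)] / 3.94265327 = -1.02128642 / 3.94265327 = -0.259
  phi_hat_2 = [gamma(0) gamma(2) - gamma(1)^2] / det = [(2.5656)(1.937) - (-1.6247)^2] / 3.94265327 = 2.32991711 / 3.94265327 = 0.591
So phi_hat = [-0.2590, 0.5910].
Therefore phi_hat_2 = 0.5910.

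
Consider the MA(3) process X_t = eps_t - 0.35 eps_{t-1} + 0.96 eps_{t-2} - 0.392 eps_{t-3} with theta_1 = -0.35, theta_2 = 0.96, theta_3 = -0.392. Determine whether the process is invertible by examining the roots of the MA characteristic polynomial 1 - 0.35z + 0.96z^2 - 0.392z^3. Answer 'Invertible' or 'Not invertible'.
\text{Invertible}

The MA(q) characteristic polynomial is P(z) = 1 - 0.35z + 0.96z^2 - 0.392z^3.
Invertibility requires all roots to lie outside the unit circle, i.e. |z| > 1 for every root.
Degree 3: look for a simple real root z0 first, then factor out (1 - z/z0) and solve the remaining quadratic.
Testing z0 = 2.5: P(2.5) = 1 + (-0.35)(2.5) + (0.96)(2.5)^2 + (-0.392)(2.5)^3
  = 1 + (-0.875) + (6) + (-6.125) = 0.  So z_0 = 2.5 is a root, |z_0| = 2.5.
Divide out the factor (1 - 0.4 z) = (1 - z/z0) (since 1/z0 = 0.4):
  P(z) = (1 - 0.4 z)(1 + (0.05) z + (0.98) z^2)
  [check: z-coef 0.05 - (0.4) = -0.35; z^2-coef 0.98 - (0.4)(0.05) = 0.96; z^3-coef -(0.4)(0.98) = -0.392.]
Remaining roots from the quadratic factor 1 + (0.05) z + (0.98) z^2:
  Set 1 + (0.05) z + (0.98) z^2 = 0, i.e. a z^2 + b z + c = 0 with a = 0.98, b = 0.05, c = 1.
  Discriminant D = b^2 - 4ac = (0.05)^2 - 4*(0.98)*1 = 0.0025 - (3.92) = -3.9175.
  D < 0, so the roots are the complex-conjugate pair z = (-b +/- i sqrt(-D)) / (2a) = -0.0255 +/- 1.0098i.
  For a conjugate pair |z|^2 = z * conj(z) = (product of roots) = c/a = 1/(0.98) = 1.020408, so |z| = sqrt(1.020408) = 1.0102 for both roots.
Moduli of all roots: 2.5000, 1.0102, 1.0102.
All moduli strictly greater than 1? Yes.
Verdict: Invertible.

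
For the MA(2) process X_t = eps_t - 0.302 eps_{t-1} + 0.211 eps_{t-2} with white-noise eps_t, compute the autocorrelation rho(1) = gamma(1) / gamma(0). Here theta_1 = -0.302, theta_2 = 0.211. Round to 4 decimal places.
\rho(1) = -0.3220

For an MA(q) process with theta_0 = 1, the autocovariance is
  gamma(k) = sigma^2 * sum_{i=0..q-k} theta_i * theta_{i+k},
and rho(k) = gamma(k) / gamma(0). Sigma^2 cancels.
  numerator   = (1)*(-0.302) + (-0.302)*(0.211) = -0.365722.
  denominator = (1)^2 + (-0.302)^2 + (0.211)^2 = 1.135725.
  rho(1) = -0.365722 / 1.135725 = -0.3220.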